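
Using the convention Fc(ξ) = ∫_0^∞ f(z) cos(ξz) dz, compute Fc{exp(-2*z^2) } sqrt(2)*sqrt(pi)*exp(-ξ^2/8) /4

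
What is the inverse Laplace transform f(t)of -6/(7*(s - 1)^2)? -6*t*exp(t)/7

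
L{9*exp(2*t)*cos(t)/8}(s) 9*(s - 2)/(8*((s - 2)^2 + 1))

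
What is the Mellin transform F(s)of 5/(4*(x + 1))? 5*pi*csc(pi*s)/4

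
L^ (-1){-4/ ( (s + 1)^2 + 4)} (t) -2*exp (-t)*sin (2*t)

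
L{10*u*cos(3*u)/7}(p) 10*(p^2-9)/(7*(p^2 + 9)^2)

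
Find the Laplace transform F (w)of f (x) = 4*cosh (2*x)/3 4*w/ (3*(w^2 - 4))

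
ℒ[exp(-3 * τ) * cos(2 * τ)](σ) (σ + 3)/((σ + 3)^2 + 4)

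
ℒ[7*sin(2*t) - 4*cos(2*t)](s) 14/(s^2+4) - 4*s/(s^2+4)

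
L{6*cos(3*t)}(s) 6*s/(s^2+9)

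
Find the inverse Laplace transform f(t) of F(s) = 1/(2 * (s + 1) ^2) t * exp(-t) /2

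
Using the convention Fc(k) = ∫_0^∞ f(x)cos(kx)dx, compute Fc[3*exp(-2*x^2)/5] 3*sqrt(2)*sqrt(pi)*exp(-k^2/8)/20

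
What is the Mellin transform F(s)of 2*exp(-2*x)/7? 2^(1 - s)*gamma(s)/7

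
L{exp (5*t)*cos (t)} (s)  (s - 5)/ ( (s - 5)^2 + 1)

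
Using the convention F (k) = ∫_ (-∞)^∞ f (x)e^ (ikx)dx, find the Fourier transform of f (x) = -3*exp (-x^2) -3*sqrt (pi)*exp (-k^2/4)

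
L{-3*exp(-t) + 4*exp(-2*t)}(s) 4/(s + 2) - 3/(s + 1)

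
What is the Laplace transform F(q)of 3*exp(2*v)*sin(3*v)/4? 9/(4*((q - 2)^2 + 9))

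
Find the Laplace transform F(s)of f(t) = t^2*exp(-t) 2/(s + 1)^3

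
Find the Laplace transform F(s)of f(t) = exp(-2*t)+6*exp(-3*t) 6/(s+3)+1/(s+2)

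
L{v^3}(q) 6/q^4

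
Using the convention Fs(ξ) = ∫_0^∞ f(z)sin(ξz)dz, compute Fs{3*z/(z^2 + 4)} 3*pi*exp(-2*ξ)/2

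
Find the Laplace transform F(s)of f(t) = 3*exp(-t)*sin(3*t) 9/((s + 1)^2 + 9)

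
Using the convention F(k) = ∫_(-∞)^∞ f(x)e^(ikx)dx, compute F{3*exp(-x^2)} 3*sqrt(pi)*exp(-k^2/4)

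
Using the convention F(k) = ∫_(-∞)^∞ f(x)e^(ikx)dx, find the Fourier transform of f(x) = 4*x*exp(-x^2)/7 2*I*sqrt(pi)*k*exp(-k^2/4)/7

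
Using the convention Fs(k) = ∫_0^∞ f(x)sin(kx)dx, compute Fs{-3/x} -3*pi/2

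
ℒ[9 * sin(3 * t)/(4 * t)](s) 9 * atan(3/s)/4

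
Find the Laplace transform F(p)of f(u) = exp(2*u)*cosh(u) (p - 2)/((p - 2)^2 - 1)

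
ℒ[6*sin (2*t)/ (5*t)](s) 6*atan (2/s)/5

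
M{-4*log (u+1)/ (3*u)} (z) 4*pi*csc (pi*z)/ (3*(z - 1))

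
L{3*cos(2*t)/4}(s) 3*s/(4*(s^2 + 4))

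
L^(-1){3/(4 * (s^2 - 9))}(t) sinh(3 * t)/4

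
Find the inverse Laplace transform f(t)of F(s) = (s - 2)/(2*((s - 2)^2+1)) exp(2*t)*cos(t)/2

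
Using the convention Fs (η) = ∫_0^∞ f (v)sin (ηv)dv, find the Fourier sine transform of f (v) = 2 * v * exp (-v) 4 * η/ (η^2 + 1)^2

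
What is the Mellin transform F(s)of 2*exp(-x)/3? 2*gamma(s)/3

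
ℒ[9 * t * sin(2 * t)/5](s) 36 * s/(5 * (s^2 + 4)^2)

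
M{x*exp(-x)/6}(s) gamma(s + 1)/6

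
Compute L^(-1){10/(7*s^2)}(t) 10*t/7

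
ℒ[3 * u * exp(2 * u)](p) 3/(p - 2)^2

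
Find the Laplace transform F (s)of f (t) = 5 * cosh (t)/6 5 * s/ (6 * (s^2 - 1))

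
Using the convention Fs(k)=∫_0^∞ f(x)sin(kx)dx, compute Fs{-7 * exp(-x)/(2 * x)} -7 * atan(k)/2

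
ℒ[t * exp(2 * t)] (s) (s - 2)^(-2)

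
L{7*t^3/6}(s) 7/s^4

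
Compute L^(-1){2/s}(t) 2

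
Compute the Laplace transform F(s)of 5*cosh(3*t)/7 5*s/(7*(s^2-9))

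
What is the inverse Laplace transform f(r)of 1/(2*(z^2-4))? sinh(2*r)/4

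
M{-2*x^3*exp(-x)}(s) -2*gamma(s+3)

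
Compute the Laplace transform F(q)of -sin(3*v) -3/(q^2+9)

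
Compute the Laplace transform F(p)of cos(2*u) p/(p^2 + 4)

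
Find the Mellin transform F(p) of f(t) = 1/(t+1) pi * csc(pi * p) 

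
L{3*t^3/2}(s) 9/s^4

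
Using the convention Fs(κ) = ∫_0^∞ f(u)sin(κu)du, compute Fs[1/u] pi/2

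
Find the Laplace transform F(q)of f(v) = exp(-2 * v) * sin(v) 1/((q + 2)^2 + 1)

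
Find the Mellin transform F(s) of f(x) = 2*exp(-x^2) gamma(s/2) 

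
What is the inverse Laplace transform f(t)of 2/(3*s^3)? t^2/3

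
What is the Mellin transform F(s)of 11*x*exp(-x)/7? 11*gamma(s + 1)/7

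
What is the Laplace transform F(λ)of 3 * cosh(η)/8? 3 * λ/(8 * (λ^2-1))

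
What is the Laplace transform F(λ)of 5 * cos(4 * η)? 5 * λ/(λ^2 + 16)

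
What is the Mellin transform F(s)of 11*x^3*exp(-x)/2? 11*gamma(s + 3)/2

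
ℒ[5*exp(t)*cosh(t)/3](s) 5*(s - 1)/(3*s*(s - 2))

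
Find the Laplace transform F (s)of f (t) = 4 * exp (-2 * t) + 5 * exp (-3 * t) 5/ (s + 3) + 4/ (s + 2)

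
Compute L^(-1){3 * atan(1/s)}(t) 3 * sin(t)/t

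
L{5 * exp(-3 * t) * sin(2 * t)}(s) 10/((s+3)^2+4)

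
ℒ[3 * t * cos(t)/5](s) 3 * (s^2-1)/(5 * (s^2 + 1)^2)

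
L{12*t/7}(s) 12/(7*s^2)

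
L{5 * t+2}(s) 5/s^2+2/s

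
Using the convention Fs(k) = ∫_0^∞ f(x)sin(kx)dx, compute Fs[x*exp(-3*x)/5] 6*k/(5*(k^2 + 9)^2)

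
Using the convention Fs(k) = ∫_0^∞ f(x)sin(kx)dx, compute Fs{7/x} 7*pi/2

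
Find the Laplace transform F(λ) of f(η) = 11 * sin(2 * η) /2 11/(λ^2 + 4) 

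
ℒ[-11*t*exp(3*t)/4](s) -11/(4*(s - 3)^2)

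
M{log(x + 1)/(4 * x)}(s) -pi * csc(pi * s)/(4 * s - 4)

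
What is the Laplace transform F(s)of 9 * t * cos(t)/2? 9 * (s^2-1)/(2 * (s^2 + 1)^2)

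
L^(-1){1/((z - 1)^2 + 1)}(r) exp(r)*sin(r)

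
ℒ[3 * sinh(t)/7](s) 3/(7 * (s^2-1))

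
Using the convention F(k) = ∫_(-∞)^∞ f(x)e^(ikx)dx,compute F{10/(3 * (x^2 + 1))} 10 * pi * exp(-Abs(k))/3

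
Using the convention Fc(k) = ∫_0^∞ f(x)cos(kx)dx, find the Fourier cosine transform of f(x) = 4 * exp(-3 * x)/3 4/(k^2+9)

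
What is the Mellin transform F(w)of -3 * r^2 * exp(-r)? -3 * gamma(w + 2)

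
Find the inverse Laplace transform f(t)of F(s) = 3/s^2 3*t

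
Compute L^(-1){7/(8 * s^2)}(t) 7 * t/8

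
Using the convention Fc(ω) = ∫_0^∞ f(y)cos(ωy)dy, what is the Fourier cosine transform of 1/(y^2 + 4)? pi * exp(-2 * ω)/4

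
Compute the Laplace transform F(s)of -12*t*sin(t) -24*s/(s^2+1)^2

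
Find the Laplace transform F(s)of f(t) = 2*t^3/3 4/s^4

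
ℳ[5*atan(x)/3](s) -5*pi*sec(pi*s/2)/(6*s)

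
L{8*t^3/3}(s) 16/s^4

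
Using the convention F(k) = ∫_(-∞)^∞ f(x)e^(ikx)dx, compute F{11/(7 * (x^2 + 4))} 11 * pi * exp(-2 * Abs(k))/14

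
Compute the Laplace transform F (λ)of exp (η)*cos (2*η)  (λ - 1)/ ( (λ - 1)^2+4)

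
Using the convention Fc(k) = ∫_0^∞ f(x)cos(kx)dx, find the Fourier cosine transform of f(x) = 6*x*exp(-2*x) 6*(4 - k^2)/(k^2 + 4)^2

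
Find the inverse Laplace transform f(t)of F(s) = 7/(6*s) 7/6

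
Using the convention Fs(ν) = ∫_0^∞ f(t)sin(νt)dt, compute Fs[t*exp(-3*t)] 6*ν/(ν^2 + 9)^2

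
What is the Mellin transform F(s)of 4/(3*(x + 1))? 4*pi*csc(pi*s)/3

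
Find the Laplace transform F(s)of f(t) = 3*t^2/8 3/(4*s^3)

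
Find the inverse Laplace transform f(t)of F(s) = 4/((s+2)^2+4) 2 * exp(-2 * t) * sin(2 * t)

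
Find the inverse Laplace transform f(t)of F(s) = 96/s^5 4*t^4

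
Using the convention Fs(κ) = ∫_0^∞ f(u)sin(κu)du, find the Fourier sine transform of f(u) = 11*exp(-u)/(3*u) 11*atan(κ)/3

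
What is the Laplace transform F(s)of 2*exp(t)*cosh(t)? 2*(s - 1)/(s*(s - 2))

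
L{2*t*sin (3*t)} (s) 12*s/ (s^2 + 9)^2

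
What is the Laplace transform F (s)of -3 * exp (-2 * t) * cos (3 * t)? 3 * (-s - 2)/ ( (s + 2)^2 + 9)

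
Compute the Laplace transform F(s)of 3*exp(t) 3/(s - 1)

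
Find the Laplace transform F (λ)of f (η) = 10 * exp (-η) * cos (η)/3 10 * (λ + 1)/ (3 * ( (λ + 1)^2 + 1))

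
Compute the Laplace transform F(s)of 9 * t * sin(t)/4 9 * s/(2 * (s^2 + 1)^2)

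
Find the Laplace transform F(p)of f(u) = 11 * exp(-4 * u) 11/(p + 4)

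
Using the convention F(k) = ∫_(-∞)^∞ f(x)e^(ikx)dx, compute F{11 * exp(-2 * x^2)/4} 11 * sqrt(2) * sqrt(pi) * exp(-k^2/8)/8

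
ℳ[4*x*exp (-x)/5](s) 4*gamma (s+1)/5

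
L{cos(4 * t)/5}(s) s/(5 * (s^2 + 16))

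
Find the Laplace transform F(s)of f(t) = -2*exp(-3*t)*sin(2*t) -4/((s + 3)^2 + 4)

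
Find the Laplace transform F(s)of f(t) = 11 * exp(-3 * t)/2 11/(2 * (s + 3))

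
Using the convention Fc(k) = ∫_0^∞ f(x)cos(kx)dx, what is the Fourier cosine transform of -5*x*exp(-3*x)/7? 5*(k^2-9)/(7*(k^2 + 9)^2)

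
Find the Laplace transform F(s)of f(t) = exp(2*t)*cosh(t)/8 (s - 2)/(8*((s - 2)^2 - 1))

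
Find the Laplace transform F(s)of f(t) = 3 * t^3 18/s^4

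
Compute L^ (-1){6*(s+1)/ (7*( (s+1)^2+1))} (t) 6*exp (-t)*cos (t)/7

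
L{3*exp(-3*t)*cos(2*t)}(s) 3*(s + 3)/((s + 3)^2 + 4)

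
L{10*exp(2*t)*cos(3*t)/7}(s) 10*(s - 2)/(7*((s - 2)^2 + 9))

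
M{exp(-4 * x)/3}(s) gamma(s)/(3 * 4^s)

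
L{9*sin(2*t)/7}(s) 18/(7*(s^2 + 4))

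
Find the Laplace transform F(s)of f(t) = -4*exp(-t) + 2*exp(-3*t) 2/(s + 3) - 4/(s + 1)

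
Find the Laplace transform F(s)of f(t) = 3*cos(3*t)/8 3*s/(8*(s^2 + 9))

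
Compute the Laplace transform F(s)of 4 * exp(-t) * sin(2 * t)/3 8/(3 * ((s + 1)^2 + 4))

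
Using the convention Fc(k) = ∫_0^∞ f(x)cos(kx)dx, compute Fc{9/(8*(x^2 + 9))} 3*pi*exp(-3*k)/16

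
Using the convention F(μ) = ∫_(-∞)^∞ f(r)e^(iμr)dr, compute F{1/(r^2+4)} pi*exp(-2*Abs(μ))/2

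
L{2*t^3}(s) 12/s^4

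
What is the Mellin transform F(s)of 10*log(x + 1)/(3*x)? -10*pi*csc(pi*s)/(3*s - 3)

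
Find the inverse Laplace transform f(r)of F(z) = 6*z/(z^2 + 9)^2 r*sin(3*r)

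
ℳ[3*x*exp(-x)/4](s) 3*gamma(s + 1)/4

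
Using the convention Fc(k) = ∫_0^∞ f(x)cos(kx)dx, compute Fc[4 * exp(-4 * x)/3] 16/(3 * (k^2 + 16))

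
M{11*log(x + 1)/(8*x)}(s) -11*pi*csc(pi*s)/(8*s - 8)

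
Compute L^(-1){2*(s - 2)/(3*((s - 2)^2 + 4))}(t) 2*exp(2*t)*cos(2*t)/3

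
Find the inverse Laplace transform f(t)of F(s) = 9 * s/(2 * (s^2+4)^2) 9 * t * sin(2 * t)/8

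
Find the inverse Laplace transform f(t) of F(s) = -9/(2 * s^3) -9 * t^2/4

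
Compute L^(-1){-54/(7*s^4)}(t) -9*t^3/7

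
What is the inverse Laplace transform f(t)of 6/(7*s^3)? 3*t^2/7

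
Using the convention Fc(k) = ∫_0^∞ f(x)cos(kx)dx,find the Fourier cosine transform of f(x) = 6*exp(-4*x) 24/(k^2 + 16)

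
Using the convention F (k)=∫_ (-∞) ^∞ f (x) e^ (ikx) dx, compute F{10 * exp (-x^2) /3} 10 * sqrt (pi) * exp (-k^2/4) /3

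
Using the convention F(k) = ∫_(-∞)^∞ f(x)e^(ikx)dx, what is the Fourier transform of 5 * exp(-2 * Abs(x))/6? 10/(3 * (k^2 + 4))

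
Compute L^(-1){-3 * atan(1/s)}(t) -3 * sin(t)/t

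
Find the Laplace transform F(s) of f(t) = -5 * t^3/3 -10/s^4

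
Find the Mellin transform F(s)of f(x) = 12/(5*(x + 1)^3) 6*pi*(s - 2)*(s - 1)/(5*sin(pi*s))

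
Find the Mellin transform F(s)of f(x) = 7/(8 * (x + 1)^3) 7 * pi * (s - 2) * (s - 1)/(16 * sin(pi * s))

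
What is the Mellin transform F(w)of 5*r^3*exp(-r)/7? 5*gamma(w+3)/7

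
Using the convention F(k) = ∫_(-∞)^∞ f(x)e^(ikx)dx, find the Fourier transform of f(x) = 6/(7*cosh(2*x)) 3*pi/(7*cosh(pi*k/4))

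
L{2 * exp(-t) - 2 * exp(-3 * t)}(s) 2/(s + 1) - 2/(s + 3)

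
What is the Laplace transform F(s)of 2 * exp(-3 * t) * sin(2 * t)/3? 4/(3 * ((s+3)^2+4))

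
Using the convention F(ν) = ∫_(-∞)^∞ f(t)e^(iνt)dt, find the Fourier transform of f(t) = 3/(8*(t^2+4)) 3*pi*exp(-2*Abs(ν))/16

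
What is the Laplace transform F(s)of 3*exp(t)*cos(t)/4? 3*(s - 1)/(4*((s - 1)^2 + 1))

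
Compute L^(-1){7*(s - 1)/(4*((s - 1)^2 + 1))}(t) 7*exp(t)*cos(t)/4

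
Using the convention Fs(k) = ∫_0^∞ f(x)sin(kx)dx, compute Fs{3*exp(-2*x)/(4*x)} 3*atan(k/2)/4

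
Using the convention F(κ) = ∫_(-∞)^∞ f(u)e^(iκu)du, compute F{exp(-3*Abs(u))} 6/(κ^2 + 9)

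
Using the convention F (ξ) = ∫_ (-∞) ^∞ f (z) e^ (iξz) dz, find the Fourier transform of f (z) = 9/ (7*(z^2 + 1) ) 9*pi*exp (-Abs (ξ) ) /7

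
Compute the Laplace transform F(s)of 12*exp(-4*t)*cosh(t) 12*(s+4)/((s+4)^2 - 1)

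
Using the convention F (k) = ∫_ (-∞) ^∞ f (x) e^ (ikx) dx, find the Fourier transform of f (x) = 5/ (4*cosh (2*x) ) 5*pi/ (8*cosh (pi*k/4) ) 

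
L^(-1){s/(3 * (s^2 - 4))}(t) cosh(2 * t)/3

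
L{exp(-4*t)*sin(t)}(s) 1/((s + 4)^2 + 1)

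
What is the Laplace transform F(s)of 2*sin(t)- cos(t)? 2/(s^2 + 1)- s/(s^2 + 1)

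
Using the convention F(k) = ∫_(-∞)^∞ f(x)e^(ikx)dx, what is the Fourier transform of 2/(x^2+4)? pi * exp(-2 * Abs(k))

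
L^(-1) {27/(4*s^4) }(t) 9*t^3/8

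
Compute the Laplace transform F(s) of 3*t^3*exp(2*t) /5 18/(5*(s - 2) ^4) 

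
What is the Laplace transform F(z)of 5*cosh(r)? 5*z/(z^2 - 1)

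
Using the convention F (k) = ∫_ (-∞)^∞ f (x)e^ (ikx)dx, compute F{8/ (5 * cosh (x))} 8 * pi/ (5 * cosh (pi * k/2))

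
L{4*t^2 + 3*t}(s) 3/s^2 + 8/s^3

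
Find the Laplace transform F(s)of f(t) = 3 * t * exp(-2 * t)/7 3/(7 * (s+2)^2)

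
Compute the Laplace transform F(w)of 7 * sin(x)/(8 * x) 7 * atan(1/w)/8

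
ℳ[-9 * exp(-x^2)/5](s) -9 * gamma(s/2)/10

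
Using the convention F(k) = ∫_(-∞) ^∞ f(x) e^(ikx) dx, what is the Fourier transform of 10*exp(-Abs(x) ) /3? 20/(3*(k^2 + 1) ) 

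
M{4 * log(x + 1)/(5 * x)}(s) -4 * pi * csc(pi * s)/(5 * s - 5)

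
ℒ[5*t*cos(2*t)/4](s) 5*(s^2 - 4)/(4*(s^2 + 4)^2)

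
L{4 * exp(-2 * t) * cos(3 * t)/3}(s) 4 * (s + 2)/(3 * ((s + 2)^2 + 9))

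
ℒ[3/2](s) 3/(2 * s)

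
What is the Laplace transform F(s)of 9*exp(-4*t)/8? 9/(8*(s + 4))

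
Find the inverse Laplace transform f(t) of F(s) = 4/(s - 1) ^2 4*t*exp(t) 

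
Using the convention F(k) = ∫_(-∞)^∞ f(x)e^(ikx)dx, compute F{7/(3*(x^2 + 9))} 7*pi*exp(-3*Abs(k))/9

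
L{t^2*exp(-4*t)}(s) 2/(s+4)^3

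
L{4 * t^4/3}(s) 32/s^5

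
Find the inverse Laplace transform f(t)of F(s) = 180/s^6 3 * t^5/2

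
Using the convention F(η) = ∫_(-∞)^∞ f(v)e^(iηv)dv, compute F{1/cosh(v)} pi/cosh(pi*η/2)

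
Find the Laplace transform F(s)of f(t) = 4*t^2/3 8/(3*s^3)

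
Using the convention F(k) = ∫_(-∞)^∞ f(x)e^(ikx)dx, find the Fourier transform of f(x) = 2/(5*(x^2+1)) 2*pi*exp(-Abs(k))/5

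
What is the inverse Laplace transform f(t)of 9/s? 9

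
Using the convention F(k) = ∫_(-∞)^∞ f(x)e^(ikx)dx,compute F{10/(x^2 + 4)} 5 * pi * exp(-2 * Abs(k))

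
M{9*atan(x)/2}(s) -9*pi*sec(pi*s/2)/(4*s)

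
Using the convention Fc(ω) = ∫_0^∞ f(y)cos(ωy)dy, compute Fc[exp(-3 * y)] 3/(ω^2+9)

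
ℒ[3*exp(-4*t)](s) 3/(s+4)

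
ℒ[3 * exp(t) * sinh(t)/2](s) 3/(2 * s * (s - 2))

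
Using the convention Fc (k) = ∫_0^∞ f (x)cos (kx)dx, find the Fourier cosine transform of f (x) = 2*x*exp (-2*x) 2*(4 - k^2)/ (k^2 + 4)^2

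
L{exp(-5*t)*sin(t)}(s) 1/((s+5)^2+1)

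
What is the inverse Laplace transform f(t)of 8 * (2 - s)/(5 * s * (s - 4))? -8 * exp(2 * t) * cosh(2 * t)/5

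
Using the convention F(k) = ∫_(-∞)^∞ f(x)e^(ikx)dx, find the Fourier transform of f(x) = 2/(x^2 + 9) 2*pi*exp(-3*Abs(k))/3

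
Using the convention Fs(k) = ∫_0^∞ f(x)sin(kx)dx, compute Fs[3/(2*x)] 3*pi/4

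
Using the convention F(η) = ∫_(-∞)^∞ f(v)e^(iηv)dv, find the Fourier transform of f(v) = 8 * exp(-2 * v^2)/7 4 * sqrt(2) * sqrt(pi) * exp(-η^2/8)/7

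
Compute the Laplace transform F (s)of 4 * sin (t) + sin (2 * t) 4/ (s^2 + 1) + 2/ (s^2 + 4)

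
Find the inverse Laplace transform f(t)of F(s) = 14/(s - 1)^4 7 * t^3 * exp(t)/3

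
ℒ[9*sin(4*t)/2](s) 18/(s^2 + 16)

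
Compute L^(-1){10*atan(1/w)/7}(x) 10*sin(x)/(7*x)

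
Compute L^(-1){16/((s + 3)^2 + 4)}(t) 8*exp(-3*t)*sin(2*t)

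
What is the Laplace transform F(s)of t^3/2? 3/s^4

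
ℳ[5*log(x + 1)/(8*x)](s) -5*pi*csc(pi*s)/(8*s - 8)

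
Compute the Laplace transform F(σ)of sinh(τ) 1/(σ^2 - 1)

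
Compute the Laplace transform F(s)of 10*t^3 60/s^4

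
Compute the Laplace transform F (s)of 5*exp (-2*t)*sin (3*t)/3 5/ ( (s + 2)^2 + 9)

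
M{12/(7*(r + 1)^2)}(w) -12*pi*(w - 1)/(7*sin(pi*w))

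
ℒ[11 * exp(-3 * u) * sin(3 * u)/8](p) 33/(8 * ((p + 3)^2 + 9))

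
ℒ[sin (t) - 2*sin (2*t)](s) 1/ (s^2 + 1) - 4/ (s^2 + 4) 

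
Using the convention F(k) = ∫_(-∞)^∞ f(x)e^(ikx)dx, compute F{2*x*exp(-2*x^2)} sqrt(2)*I*sqrt(pi)*k*exp(-k^2/8)/4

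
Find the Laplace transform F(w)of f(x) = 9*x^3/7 54/(7*w^4)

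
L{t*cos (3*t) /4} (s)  (s^2 - 9) / (4*(s^2+9) ^2) 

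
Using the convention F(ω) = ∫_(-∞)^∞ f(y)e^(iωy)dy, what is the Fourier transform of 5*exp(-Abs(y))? 10/(ω^2 + 1)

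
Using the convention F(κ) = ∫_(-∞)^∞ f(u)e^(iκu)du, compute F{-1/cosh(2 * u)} -pi/(2 * cosh(pi * κ/4))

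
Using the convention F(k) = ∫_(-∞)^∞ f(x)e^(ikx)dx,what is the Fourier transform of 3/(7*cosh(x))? 3*pi/(7*cosh(pi*k/2))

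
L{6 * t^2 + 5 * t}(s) 12/s^3 + 5/s^2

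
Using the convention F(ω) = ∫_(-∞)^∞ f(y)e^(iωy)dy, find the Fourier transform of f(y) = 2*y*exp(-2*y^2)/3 sqrt(2)*I*sqrt(pi)*ω*exp(-ω^2/8)/12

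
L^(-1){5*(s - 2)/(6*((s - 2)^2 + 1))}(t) 5*exp(2*t)*cos(t)/6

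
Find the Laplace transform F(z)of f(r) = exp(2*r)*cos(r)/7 (z - 2)/(7*((z - 2)^2 + 1))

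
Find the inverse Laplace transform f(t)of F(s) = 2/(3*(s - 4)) 2*exp(4*t)/3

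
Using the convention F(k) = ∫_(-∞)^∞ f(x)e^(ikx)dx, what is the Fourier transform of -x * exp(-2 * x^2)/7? -sqrt(2) * I * sqrt(pi) * k * exp(-k^2/8)/56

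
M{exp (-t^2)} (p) gamma (p/2)/2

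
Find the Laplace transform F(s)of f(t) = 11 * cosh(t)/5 11 * s/(5 * (s^2 - 1))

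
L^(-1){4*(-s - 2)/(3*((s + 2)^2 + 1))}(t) -4*exp(-2*t)*cos(t)/3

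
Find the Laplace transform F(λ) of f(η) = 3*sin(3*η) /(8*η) 3*atan(3/λ) /8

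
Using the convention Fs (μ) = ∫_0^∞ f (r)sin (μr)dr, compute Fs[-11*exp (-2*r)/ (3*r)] -11*atan (μ/2)/3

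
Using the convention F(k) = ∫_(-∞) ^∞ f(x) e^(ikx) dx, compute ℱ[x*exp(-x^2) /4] I*sqrt(pi)*k*exp(-k^2/4) /8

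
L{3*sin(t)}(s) 3/(s^2 + 1)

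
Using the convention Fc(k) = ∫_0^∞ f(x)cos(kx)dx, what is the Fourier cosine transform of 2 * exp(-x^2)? sqrt(pi) * exp(-k^2/4)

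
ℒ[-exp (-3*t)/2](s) -1/ (2*s + 6)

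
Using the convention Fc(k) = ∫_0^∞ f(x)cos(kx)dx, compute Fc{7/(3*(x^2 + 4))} 7*pi*exp(-2*k)/12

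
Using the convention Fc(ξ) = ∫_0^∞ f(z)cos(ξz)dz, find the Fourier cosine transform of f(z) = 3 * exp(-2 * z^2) 3 * sqrt(2) * sqrt(pi) * exp(-ξ^2/8)/4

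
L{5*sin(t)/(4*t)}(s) 5*atan(1/s)/4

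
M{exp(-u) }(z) gamma(z) 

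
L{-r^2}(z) -2/z^3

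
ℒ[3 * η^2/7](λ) 6/(7 * λ^3)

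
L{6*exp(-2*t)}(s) 6/(s+2)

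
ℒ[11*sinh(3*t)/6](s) 11/(2*(s^2 - 9))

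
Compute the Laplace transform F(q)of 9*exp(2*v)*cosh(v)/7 9*(q - 2)/(7*((q - 2)^2-1))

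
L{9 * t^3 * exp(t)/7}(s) 54/(7 * (s - 1)^4)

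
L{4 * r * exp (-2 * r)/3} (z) 4/ (3 * (z + 2)^2)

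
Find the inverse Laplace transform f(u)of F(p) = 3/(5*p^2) 3*u/5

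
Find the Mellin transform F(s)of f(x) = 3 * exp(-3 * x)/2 3^(1 - s) * gamma(s)/2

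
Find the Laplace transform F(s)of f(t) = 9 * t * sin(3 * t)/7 54 * s/(7 * (s^2 + 9)^2)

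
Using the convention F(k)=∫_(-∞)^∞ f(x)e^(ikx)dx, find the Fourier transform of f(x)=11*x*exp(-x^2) 11*I*sqrt(pi)*k*exp(-k^2/4)/2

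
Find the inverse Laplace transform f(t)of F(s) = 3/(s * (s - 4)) 3 * exp(2 * t) * sinh(2 * t)/2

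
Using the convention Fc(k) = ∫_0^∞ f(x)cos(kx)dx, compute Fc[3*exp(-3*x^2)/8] sqrt(3)*sqrt(pi)*exp(-k^2/12)/16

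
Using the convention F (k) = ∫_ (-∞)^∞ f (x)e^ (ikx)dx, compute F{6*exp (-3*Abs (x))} 36/ (k^2 + 9)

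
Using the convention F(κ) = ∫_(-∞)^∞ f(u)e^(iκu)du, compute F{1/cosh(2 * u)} pi/(2 * cosh(pi * κ/4))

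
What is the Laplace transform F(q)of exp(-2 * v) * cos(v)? (q + 2)/((q + 2)^2 + 1)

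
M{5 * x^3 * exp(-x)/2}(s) 5 * gamma(s + 3)/2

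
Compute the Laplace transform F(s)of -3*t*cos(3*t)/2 3*(9 - s^2)/(2*(s^2 + 9)^2)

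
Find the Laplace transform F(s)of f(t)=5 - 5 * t 5/s - 5/s^2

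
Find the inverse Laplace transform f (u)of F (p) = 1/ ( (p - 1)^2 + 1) exp (u)*sin (u)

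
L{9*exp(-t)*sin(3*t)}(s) 27/((s+1)^2+9)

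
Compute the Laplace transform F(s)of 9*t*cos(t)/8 9*(s^2 - 1)/(8*(s^2 + 1)^2)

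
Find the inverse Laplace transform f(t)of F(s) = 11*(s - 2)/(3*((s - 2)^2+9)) 11*exp(2*t)*cos(3*t)/3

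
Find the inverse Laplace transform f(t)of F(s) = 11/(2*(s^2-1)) 11*sinh(t)/2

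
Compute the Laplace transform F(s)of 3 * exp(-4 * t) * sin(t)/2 3/(2 * ((s + 4)^2 + 1))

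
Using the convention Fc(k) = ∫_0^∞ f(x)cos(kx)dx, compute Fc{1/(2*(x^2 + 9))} pi*exp(-3*k)/12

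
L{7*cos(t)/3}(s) 7*s/(3*(s^2+1))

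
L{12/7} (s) 12/ (7 * s)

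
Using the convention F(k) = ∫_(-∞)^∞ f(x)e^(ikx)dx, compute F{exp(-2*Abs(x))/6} 2/(3*(k^2 + 4))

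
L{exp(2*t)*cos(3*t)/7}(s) (s - 2)/(7*((s - 2)^2 + 9))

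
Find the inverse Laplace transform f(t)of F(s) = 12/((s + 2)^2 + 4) 6 * exp(-2 * t) * sin(2 * t)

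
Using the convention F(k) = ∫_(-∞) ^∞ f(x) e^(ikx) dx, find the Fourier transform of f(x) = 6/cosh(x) 6 * pi/cosh(pi * k/2) 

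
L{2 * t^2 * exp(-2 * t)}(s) 4/(s + 2)^3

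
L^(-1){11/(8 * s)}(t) 11/8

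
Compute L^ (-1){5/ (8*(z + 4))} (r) 5*exp (-4*r)/8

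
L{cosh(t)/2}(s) s/(2*(s^2 - 1))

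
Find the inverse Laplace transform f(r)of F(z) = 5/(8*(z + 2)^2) 5*r*exp(-2*r)/8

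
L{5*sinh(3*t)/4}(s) 15/(4*(s^2-9))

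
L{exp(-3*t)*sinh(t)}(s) 1/((s + 3)^2 - 1)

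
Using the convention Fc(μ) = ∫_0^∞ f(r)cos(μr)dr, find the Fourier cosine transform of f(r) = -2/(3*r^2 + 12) -pi*exp(-2*μ)/6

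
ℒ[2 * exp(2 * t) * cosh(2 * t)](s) 2 * (s - 2) /(s * (s - 4) ) 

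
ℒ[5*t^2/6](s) 5/(3*s^3)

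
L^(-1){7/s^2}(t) 7*t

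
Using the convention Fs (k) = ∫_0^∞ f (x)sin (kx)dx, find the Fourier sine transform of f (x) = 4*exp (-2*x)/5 4*k/ (5*(k^2 + 4))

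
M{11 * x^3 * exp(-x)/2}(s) 11 * gamma(s+3)/2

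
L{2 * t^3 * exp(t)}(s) 12/(s - 1)^4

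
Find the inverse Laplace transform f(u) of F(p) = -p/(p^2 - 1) -cosh(u) 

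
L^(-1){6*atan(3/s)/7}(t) 6*sin(3*t)/(7*t)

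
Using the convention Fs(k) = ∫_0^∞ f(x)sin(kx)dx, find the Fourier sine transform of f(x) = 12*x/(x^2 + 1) 6*pi*exp(-k)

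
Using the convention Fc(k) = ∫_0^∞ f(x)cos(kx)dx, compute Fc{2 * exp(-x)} 2/(k^2 + 1)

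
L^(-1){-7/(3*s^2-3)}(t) -7*sinh(t)/3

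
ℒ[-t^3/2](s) -3/s^4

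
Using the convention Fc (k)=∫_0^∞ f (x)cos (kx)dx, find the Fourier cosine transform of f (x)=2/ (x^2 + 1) pi * exp (-k)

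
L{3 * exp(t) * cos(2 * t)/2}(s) 3 * (s - 1)/(2 * ((s - 1)^2 + 4))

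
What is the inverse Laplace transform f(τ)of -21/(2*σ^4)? -7*τ^3/4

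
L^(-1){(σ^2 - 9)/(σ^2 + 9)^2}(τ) τ * cos(3 * τ)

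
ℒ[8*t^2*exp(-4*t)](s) 16/(s + 4)^3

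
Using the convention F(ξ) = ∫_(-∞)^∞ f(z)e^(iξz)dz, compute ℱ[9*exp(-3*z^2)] 3*sqrt(3)*sqrt(pi)*exp(-ξ^2/12)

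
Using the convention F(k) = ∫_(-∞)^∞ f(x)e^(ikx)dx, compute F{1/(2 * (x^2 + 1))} pi * exp(-Abs(k))/2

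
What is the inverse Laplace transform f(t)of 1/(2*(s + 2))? exp(-2*t)/2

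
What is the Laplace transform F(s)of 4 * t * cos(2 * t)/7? 4 * (s^2 - 4)/(7 * (s^2+4)^2)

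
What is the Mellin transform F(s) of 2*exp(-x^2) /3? gamma(s/2) /3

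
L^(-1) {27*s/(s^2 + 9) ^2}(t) 9*t*sin(3*t) /2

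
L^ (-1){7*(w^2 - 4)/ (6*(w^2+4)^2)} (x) 7*x*cos (2*x)/6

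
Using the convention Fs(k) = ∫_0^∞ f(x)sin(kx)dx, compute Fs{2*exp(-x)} 2*k/(k^2+1)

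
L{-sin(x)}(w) -1/(w^2 + 1)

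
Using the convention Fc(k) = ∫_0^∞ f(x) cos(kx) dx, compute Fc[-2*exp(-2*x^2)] -sqrt(2)*sqrt(pi)*exp(-k^2/8) /2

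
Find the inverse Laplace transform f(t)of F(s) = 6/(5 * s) 6/5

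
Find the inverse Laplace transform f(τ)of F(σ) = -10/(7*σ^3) -5*τ^2/7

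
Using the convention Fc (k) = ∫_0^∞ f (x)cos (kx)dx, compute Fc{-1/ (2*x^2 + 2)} -pi*exp (-k)/4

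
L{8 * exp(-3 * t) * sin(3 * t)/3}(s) 8/((s + 3)^2 + 9)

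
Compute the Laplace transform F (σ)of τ σ^ (-2)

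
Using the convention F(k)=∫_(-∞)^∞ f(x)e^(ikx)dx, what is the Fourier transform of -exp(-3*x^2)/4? -sqrt(3)*sqrt(pi)*exp(-k^2/12)/12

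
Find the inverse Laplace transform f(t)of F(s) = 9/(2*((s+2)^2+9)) 3*exp(-2*t)*sin(3*t)/2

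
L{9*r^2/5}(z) 18/(5*z^3)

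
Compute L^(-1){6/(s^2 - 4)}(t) 3*sinh(2*t)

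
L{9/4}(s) 9/(4*s)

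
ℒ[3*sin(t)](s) 3/(s^2 + 1)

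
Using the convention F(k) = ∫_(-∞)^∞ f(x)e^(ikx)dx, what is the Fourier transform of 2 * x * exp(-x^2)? I * sqrt(pi) * k * exp(-k^2/4)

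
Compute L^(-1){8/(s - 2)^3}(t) 4*t^2*exp(2*t)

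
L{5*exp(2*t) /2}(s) 5/(2*(s - 2) ) 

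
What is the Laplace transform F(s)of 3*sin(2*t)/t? 3*atan(2/s)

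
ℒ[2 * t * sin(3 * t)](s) 12 * s/(s^2+9) ^2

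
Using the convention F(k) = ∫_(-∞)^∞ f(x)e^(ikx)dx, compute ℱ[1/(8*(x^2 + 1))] pi*exp(-Abs(k))/8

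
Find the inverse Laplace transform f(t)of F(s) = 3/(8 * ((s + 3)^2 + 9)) exp(-3 * t) * sin(3 * t)/8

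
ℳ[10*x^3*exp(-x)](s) 10*gamma(s + 3)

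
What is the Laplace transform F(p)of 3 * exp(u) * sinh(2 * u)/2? 3/((p - 1)^2 - 4)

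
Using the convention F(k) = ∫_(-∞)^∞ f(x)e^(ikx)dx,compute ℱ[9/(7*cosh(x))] 9*pi/(7*cosh(pi*k/2))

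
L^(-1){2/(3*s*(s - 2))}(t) 2*exp(t)*sinh(t)/3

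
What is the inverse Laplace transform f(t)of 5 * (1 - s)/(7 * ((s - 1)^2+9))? -5 * exp(t) * cos(3 * t)/7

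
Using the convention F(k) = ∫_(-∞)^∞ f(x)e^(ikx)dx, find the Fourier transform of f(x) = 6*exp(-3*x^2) 2*sqrt(3)*sqrt(pi)*exp(-k^2/12)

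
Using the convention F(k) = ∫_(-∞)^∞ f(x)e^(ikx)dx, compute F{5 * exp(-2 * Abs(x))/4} 5/(k^2 + 4)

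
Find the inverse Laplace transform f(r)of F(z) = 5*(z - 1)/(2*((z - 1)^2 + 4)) 5*exp(r)*cos(2*r)/2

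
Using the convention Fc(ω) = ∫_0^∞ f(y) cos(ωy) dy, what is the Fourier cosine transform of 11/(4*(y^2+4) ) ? 11*pi*exp(-2*ω) /16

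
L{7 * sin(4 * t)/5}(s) 28/(5 * (s^2 + 16))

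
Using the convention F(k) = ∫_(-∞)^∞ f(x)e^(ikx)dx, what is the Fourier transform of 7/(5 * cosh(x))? 7 * pi/(5 * cosh(pi * k/2))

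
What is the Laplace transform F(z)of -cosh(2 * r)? -z/(z^2 - 4)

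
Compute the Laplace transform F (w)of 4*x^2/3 8/ (3*w^3)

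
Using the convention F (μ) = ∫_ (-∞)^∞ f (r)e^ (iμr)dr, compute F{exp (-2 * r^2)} sqrt (2) * sqrt (pi) * exp (-μ^2/8)/2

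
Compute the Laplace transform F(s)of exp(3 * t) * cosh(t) (s - 3)/((s - 3)^2 - 1)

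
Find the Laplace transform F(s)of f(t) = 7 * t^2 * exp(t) 14/(s - 1)^3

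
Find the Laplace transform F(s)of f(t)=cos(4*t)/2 s/(2*(s^2 + 16))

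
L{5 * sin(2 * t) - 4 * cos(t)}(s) 10/(s^2 + 4) - 4 * s/(s^2 + 1)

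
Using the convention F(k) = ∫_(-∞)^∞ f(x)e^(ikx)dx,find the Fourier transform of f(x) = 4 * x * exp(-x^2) 2 * I * sqrt(pi) * k * exp(-k^2/4)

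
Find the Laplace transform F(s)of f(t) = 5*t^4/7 120/(7*s^5)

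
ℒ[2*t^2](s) 4/s^3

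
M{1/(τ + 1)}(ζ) pi*csc(pi*ζ)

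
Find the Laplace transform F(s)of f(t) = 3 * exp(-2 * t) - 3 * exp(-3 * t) 3/(s + 2) - 3/(s + 3)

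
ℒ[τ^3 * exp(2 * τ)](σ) 6/(σ - 2)^4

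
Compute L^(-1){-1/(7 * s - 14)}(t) -exp(2 * t)/7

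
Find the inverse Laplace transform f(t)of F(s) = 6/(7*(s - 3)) 6*exp(3*t)/7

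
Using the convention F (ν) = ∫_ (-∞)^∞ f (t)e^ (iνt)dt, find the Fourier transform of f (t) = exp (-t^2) sqrt (pi) * exp (-ν^2/4)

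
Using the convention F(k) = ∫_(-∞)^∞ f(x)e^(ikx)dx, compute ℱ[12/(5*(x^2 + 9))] 4*pi*exp(-3*Abs(k))/5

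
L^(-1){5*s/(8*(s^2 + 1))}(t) 5*cos(t)/8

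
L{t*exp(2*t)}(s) (s - 2)^(-2)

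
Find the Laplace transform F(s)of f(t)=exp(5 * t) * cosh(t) (s - 5)/((s - 5)^2 - 1)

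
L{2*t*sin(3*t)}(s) 12*s/(s^2 + 9)^2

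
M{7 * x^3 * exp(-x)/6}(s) 7 * gamma(s + 3)/6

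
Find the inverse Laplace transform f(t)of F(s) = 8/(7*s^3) 4*t^2/7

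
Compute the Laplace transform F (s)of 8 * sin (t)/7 8/ (7 * (s^2 + 1))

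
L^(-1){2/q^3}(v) v^2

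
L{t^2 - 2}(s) 2/s^3 - 2/s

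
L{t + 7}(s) 7/s + s^(-2)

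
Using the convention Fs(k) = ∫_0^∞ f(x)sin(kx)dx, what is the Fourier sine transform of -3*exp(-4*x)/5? -3*k/(5*k^2 + 80)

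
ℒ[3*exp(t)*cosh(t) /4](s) 3*(s - 1) /(4*s*(s - 2) ) 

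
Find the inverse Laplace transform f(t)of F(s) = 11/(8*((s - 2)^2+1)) 11*exp(2*t)*sin(t)/8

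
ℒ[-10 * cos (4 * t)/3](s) -10 * s/ (3 * s^2 + 48)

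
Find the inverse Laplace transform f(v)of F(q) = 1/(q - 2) exp(2*v)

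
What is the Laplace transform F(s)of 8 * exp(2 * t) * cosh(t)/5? 8 * (s - 2)/(5 * ((s - 2)^2 - 1))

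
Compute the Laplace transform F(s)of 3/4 3/(4 * s)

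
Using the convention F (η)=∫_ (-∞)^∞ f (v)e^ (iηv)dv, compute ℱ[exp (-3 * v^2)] sqrt (3) * sqrt (pi) * exp (-η^2/12)/3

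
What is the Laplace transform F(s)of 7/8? 7/(8*s)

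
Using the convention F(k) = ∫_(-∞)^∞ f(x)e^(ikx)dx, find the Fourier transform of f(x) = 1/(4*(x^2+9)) pi*exp(-3*Abs(k))/12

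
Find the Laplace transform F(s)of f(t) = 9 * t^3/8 27/(4 * s^4)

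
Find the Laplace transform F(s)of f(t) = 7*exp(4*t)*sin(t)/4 7/(4*((s - 4)^2 + 1))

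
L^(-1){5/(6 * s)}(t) 5/6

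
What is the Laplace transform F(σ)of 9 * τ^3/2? 27/σ^4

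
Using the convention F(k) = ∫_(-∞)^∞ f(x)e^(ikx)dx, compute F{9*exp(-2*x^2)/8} 9*sqrt(2)*sqrt(pi)*exp(-k^2/8)/16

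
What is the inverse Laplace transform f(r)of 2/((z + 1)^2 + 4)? exp(-r) * sin(2 * r)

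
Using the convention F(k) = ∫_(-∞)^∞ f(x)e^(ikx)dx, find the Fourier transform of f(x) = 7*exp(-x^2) 7*sqrt(pi)*exp(-k^2/4)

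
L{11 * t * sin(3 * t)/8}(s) 33 * s/(4 * (s^2 + 9)^2)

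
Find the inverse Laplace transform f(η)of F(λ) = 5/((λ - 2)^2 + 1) 5*exp(2*η)*sin(η)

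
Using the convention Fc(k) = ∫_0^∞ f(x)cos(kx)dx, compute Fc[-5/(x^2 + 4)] -5*pi*exp(-2*k)/4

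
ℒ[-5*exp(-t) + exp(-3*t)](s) 1/(s + 3) - 5/(s + 1)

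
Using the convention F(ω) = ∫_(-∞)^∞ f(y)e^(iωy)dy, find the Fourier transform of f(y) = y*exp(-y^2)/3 I*sqrt(pi)*ω*exp(-ω^2/4)/6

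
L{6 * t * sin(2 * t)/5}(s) 24 * s/(5 * (s^2 + 4)^2)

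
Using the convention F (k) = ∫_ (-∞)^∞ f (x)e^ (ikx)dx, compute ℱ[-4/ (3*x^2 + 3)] -4*pi*exp (-Abs (k))/3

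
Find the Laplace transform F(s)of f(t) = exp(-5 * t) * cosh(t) (s + 5)/((s + 5)^2 - 1)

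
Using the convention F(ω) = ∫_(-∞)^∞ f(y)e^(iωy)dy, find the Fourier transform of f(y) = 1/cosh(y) pi/cosh(pi * ω/2)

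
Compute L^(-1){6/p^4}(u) u^3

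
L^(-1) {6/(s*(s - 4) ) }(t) 3*exp(2*t)*sinh(2*t) 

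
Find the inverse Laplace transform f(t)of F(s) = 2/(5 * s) 2/5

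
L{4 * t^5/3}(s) 160/s^6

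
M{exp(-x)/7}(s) gamma(s)/7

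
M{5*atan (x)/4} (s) -5*pi*sec (pi*s/2)/ (8*s)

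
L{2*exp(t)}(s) 2/(s - 1)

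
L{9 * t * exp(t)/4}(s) 9/(4 * (s - 1)^2)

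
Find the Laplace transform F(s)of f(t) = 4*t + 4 4/s + 4/s^2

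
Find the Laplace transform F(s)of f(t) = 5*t 5/s^2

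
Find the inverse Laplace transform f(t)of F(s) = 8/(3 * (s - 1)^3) 4 * t^2 * exp(t)/3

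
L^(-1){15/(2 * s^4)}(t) 5 * t^3/4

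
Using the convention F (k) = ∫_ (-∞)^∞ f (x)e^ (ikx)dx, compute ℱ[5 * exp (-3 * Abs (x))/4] 15/ (2 * (k^2+9))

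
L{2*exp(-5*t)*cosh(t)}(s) 2*(s + 5)/((s + 5)^2-1)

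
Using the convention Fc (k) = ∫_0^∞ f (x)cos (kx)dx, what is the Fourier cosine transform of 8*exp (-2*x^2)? 2*sqrt (2)*sqrt (pi)*exp (-k^2/8)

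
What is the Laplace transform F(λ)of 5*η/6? 5/(6*λ^2)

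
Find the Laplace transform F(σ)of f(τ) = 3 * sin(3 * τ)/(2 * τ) 3 * atan(3/σ)/2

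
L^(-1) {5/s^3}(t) 5*t^2/2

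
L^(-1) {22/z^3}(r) 11*r^2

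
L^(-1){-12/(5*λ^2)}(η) -12*η/5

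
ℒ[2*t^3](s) 12/s^4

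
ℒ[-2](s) -2/s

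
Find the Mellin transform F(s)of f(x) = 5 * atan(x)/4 -5 * pi * sec(pi * s/2)/(8 * s)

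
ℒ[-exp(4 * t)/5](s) -1/(5 * s - 20)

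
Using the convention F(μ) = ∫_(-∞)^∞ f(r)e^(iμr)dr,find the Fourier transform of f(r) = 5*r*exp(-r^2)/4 5*I*sqrt(pi)*μ*exp(-μ^2/4)/8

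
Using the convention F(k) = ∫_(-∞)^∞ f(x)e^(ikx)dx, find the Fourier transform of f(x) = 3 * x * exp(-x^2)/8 3 * I * sqrt(pi) * k * exp(-k^2/4)/16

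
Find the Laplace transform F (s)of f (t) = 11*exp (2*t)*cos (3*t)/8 11*(s - 2)/ (8*( (s - 2)^2 + 9))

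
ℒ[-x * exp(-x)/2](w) -1/(2 * (w + 1)^2)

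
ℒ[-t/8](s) -1/(8*s^2)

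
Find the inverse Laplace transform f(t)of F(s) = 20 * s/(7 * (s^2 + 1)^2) 10 * t * sin(t)/7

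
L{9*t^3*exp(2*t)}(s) 54/(s - 2)^4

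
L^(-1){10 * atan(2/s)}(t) 10 * sin(2 * t)/t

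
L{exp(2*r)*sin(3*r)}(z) 3/((z - 2)^2 + 9)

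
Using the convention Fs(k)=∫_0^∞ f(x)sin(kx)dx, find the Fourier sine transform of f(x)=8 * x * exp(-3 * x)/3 16 * k/(k^2+9)^2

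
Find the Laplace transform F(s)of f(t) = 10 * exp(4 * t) 10/(s - 4)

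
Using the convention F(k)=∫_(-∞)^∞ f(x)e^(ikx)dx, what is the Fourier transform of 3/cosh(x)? 3 * pi/cosh(pi * k/2)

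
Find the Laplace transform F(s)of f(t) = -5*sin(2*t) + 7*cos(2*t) 7*s/(s^2 + 4)-10/(s^2 + 4)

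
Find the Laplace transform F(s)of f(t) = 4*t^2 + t 8/s^3 + s^(-2)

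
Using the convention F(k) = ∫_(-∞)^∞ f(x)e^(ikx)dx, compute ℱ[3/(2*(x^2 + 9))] pi*exp(-3*Abs(k))/2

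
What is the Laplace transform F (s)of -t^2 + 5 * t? 5/s^2 - 2/s^3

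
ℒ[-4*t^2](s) -8/s^3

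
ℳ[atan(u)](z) -pi * sec(pi * z/2)/(2 * z)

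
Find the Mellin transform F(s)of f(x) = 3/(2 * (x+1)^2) -3 * pi * (s - 1)/(2 * sin(pi * s))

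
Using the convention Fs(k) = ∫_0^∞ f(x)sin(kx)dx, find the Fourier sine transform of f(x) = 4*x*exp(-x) 8*k/(k^2 + 1)^2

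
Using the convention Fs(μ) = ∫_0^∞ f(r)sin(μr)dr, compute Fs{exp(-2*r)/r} atan(μ/2)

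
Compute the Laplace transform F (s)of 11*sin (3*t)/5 33/ (5*(s^2 + 9))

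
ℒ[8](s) 8/s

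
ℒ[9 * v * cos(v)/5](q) 9 * (q^2-1)/(5 * (q^2 + 1)^2)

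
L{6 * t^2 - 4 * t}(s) 12/s^3 - 4/s^2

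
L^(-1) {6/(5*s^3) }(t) 3*t^2/5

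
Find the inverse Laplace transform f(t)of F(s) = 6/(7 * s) 6/7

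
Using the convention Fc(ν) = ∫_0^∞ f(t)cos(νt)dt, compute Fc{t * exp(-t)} (1 - ν^2)/(ν^2+1)^2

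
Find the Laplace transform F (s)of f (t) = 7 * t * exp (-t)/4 7/ (4 * (s + 1)^2)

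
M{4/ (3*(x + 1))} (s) 4*pi*csc (pi*s)/3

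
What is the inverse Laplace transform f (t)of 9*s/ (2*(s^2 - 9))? 9*cosh (3*t)/2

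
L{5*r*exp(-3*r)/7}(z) 5/(7*(z + 3)^2)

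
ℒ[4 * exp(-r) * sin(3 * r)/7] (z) 12/(7 * ((z + 1)^2 + 9))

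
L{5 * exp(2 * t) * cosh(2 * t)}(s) 5 * (s - 2)/(s * (s - 4))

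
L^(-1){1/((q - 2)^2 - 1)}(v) exp(2*v)*sinh(v)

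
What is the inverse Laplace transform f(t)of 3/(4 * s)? 3/4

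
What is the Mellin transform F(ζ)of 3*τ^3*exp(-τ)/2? 3*gamma(ζ+3)/2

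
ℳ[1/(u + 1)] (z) pi*csc(pi*z)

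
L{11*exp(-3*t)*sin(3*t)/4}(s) 33/(4*((s+3)^2+9))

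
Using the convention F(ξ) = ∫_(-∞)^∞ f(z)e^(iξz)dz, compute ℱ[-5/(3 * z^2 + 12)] -5 * pi * exp(-2 * Abs(ξ))/6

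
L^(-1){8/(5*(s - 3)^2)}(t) 8*t*exp(3*t)/5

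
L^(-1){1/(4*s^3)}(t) t^2/8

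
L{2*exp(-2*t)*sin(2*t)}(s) 4/((s+2)^2+4)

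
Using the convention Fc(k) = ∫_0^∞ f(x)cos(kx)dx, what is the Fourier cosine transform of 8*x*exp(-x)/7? 8*(1 - k^2)/(7*(k^2+1)^2)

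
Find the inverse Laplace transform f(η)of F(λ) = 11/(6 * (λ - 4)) 11 * exp(4 * η)/6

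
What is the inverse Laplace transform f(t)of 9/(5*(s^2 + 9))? 3*sin(3*t)/5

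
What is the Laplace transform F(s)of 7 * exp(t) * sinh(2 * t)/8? 7/(4 * ((s - 1)^2 - 4))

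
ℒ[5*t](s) 5/s^2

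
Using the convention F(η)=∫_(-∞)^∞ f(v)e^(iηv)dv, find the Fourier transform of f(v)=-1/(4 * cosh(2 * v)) -pi/(8 * cosh(pi * η/4))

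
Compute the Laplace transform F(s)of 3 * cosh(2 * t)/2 3 * s/(2 * (s^2 - 4))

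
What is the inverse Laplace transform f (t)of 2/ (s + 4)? 2*exp (-4*t)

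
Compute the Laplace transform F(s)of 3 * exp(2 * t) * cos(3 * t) 3 * (s - 2)/((s - 2)^2+9)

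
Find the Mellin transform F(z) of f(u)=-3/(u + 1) -3*pi*csc(pi*z) 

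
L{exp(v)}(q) 1/(q - 1)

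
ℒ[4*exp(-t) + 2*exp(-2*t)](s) 2/(s + 2) + 4/(s + 1)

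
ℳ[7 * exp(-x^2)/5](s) 7 * gamma(s/2)/10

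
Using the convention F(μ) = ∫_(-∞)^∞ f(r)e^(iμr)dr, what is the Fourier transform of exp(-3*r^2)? sqrt(3)*sqrt(pi)*exp(-μ^2/12)/3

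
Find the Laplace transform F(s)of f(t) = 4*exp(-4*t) 4/(s + 4)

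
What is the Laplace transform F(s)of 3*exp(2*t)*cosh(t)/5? 3*(s - 2)/(5*((s - 2)^2 - 1))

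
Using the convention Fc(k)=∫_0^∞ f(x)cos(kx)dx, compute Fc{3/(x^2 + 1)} 3 * pi * exp(-k)/2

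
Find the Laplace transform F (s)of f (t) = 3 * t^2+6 6/s+6/s^3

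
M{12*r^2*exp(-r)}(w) 12*gamma(w+2)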